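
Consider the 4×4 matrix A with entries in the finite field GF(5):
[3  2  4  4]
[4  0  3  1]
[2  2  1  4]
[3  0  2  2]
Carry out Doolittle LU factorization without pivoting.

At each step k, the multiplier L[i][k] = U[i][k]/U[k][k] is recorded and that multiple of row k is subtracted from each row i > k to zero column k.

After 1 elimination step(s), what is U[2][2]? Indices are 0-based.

U[2][2] = 0

Step 1: pivot at (0,0) is 3.
  row1 ← row1 − (3)·row0  ⇒  L[1][0]=3, U row1=(0, 4, 1, 4)
  row2 ← row2 − (4)·row0  ⇒  L[2][0]=4, U row2=(0, 4, 0, 3)
  row3 ← row3 − (1)·row0  ⇒  L[3][0]=1, U row3=(0, 3, 3, 3)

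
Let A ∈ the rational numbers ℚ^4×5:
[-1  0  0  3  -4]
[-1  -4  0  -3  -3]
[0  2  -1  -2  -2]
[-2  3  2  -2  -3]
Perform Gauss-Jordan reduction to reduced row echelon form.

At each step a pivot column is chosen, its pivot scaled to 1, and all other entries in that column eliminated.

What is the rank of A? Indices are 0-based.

step 1: normalize row 0 (÷-1) = (1, 0, 0, -3, 4)
  row 1: subtract -1×row0 = (0, -4, 0, -6, 1)
  row 3: subtract -2×row0 = (0, 3, 2, -8, 5)
step 2: normalize row 1 (÷-4) = (0, 1, 0, 3/2, -1/4)
  row 2: subtract 2×row1 = (0, 0, -1, -5, -3/2)
  row 3: subtract 3×row1 = (0, 0, 2, -25/2, 23/4)
step 3: normalize row 2 (÷-1) = (0, 0, 1, 5, 3/2)
  row 3: subtract 2×row2 = (0, 0, 0, -45/2, 11/4)
step 4: normalize row 3 (÷-45/2) = (0, 0, 0, 1, -11/90)
  row 0: subtract -3×row3 = (1, 0, 0, 0, 109/30)
  row 1: subtract 3/2×row3 = (0, 1, 0, 0, -1/15)
  row 2: subtract 5×row3 = (0, 0, 1, 0, 19/9)

rank = 4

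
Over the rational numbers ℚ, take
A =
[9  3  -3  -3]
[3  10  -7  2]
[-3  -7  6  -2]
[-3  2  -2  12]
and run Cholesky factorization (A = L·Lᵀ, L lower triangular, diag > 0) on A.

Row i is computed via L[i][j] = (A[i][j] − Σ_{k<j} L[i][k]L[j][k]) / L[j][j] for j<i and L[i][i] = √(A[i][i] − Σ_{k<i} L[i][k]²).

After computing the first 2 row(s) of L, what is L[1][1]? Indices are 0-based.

L[1][1] = 3

Step 1: L[0][0] = √(9) = 3.
  L[1][0] = (3) / L[0][0] = 1.
Step 2: L[1][1] = √(9) = 3.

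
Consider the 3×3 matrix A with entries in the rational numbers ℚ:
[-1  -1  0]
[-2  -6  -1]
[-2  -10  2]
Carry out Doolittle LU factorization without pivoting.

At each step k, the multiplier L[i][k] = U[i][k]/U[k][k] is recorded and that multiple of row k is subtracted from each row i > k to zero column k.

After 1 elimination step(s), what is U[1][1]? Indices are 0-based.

k=0: U[0][0]=-1
  eliminate (1,0): mult=2, new row 1: (0, -4, -1); set L[1][0]=2
  eliminate (2,0): mult=2, new row 2: (0, -8, 2); set L[2][0]=2

U[1][1] = -4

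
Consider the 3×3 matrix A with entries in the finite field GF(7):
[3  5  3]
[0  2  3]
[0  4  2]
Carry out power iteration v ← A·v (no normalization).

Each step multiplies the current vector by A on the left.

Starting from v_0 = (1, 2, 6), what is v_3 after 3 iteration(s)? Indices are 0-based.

v_3 = (6, 4, 0)

v_0 = (1, 2, 6).
v_1 = A·v_0 = (3, 1, 6).
v_2 = A·v_1 = (4, 6, 2).
v_3 = A·v_2 = (6, 4, 0).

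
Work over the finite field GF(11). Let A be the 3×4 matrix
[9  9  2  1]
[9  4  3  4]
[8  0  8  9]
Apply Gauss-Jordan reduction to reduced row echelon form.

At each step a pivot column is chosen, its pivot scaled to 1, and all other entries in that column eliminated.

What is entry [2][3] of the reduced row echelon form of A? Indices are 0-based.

[1] R0 /= 9  ⇒  (1, 1, 10, 5)
     R1 -= 9·R0  ⇒  (0, 6, 1, 3)
     R2 -= 8·R0  ⇒  (0, 3, 5, 2)
[2] R1 /= 6  ⇒  (0, 1, 2, 6)
     R0 -= 1·R1  ⇒  (1, 0, 8, 10)
     R2 -= 3·R1  ⇒  (0, 0, 10, 6)
[3] R2 /= 10  ⇒  (0, 0, 1, 5)
     R0 -= 8·R2  ⇒  (1, 0, 0, 3)
     R1 -= 2·R2  ⇒  (0, 1, 0, 7)

M[2][3] = 5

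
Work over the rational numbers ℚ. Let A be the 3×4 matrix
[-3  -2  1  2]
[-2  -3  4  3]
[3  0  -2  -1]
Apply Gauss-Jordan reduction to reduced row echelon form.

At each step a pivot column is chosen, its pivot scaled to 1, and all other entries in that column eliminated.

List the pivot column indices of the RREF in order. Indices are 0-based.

pivot columns: 0, 1, 2

step 1: normalize row 0 (÷-3) = (1, 2/3, -1/3, -2/3)
  row 1: subtract -2×row0 = (0, -5/3, 10/3, 5/3)
  row 2: subtract 3×row0 = (0, -2, -1, 1)
step 2: normalize row 1 (÷-5/3) = (0, 1, -2, -1)
  row 0: subtract 2/3×row1 = (1, 0, 1, 0)
  row 2: subtract -2×row1 = (0, 0, -5, -1)
step 3: normalize row 2 (÷-5) = (0, 0, 1, 1/5)
  row 0: subtract 1×row2 = (1, 0, 0, -1/5)
  row 1: subtract -2×row2 = (0, 1, 0, -3/5)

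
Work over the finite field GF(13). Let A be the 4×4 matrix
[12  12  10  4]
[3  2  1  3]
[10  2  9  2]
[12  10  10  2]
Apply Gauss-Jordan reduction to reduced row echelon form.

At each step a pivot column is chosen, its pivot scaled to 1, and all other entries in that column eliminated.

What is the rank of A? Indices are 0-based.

step 1: normalize row 0 (÷12) = (1, 1, 3, 9)
  row 1: subtract 3×row0 = (0, 12, 5, 2)
  row 2: subtract 10×row0 = (0, 5, 5, 3)
  row 3: subtract 12×row0 = (0, 11, 0, 11)
step 2: normalize row 1 (÷12) = (0, 1, 8, 11)
  row 0: subtract 1×row1 = (1, 0, 8, 11)
  row 2: subtract 5×row1 = (0, 0, 4, 0)
  row 3: subtract 11×row1 = (0, 0, 3, 7)
step 3: normalize row 2 (÷4) = (0, 0, 1, 0)
  row 0: subtract 8×row2 = (1, 0, 0, 11)
  row 1: subtract 8×row2 = (0, 1, 0, 11)
  row 3: subtract 3×row2 = (0, 0, 0, 7)
step 4: normalize row 3 (÷7) = (0, 0, 0, 1)
  row 0: subtract 11×row3 = (1, 0, 0, 0)
  row 1: subtract 11×row3 = (0, 1, 0, 0)

rank = 4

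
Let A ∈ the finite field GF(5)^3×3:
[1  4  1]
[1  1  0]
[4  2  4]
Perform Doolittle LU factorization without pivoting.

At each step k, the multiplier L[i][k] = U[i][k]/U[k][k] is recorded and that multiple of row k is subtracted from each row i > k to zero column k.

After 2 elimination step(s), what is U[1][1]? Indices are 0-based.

[col 0] pivot 1
  R1 -= 1*R0 → (0, 2, 4)  (L[1][0] := 1)
  R2 -= 4*R0 → (0, 1, 0)  (L[2][0] := 4)
[col 1] pivot 2
  R2 -= 3*R1 → (0, 0, 3)  (L[2][1] := 3)

U[1][1] = 2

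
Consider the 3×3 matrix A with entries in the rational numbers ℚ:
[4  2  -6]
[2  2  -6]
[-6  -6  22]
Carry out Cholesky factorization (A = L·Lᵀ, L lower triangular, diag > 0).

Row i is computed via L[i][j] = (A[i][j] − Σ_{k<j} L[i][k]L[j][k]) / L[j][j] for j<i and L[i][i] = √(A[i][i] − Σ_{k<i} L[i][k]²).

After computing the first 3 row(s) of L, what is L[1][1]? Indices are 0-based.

Step 1: L[0][0] = √(4) = 2.
  L[1][0] = (2) / L[0][0] = 1.
Step 2: L[1][1] = √(1) = 1.
  L[2][0] = (-6) / L[0][0] = -3.
  L[2][1] = (-3) / L[1][1] = -3.
Step 3: L[2][2] = √(4) = 2.

L[1][1] = 1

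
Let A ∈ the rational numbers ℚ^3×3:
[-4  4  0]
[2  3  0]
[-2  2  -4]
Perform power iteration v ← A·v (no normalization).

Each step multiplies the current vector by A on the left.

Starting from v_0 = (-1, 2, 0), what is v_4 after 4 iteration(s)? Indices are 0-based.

v_4 = (-912, 676, -1640)

v_0 = (-1, 2, 0).
v_1 = A·v_0 = (12, 4, 6).
v_2 = A·v_1 = (-32, 36, -40).
v_3 = A·v_2 = (272, 44, 296).
v_4 = A·v_3 = (-912, 676, -1640).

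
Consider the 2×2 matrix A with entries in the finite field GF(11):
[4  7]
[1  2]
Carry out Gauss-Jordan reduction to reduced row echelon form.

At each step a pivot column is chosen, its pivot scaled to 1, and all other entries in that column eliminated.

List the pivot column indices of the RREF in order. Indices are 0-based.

step 1: normalize row 0 (÷4) = (1, 10)
  row 1: subtract 1×row0 = (0, 3)
step 2: normalize row 1 (÷3) = (0, 1)
  row 0: subtract 10×row1 = (1, 0)

pivot columns: 0, 1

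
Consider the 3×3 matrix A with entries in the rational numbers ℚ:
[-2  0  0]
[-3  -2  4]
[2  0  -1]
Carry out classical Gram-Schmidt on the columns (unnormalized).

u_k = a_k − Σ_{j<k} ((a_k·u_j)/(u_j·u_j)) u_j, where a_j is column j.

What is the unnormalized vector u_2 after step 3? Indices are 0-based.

u_2 = (-1/2, 0, -1/2)

Step 1: u_0 = a_0 = (-2, -3, 2).
Step 2: u_1 = a_1 − (6/17)·u_0 = (12/17, -16/17, -12/17).
Step 3: u_2 = a_2 − (-14/17)·u_0 − (-13/8)·u_1 = (-1/2, 0, -1/2).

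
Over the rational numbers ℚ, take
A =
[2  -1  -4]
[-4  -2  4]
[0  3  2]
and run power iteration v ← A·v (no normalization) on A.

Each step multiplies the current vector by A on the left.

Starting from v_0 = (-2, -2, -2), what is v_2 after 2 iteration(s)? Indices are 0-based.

v_2 = (48, -72, -8)

v_0 = (-2, -2, -2).
v_1 = A·v_0 = (6, 4, -10).
v_2 = A·v_1 = (48, -72, -8).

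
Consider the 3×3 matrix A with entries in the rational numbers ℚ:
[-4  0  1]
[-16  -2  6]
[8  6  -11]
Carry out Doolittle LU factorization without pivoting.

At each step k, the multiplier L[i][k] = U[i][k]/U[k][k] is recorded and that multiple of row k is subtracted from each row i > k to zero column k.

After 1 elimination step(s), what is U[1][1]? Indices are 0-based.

Step 1: pivot at (0,0) is -4.
  row1 ← row1 − (4)·row0  ⇒  L[1][0]=4, U row1=(0, -2, 2)
  row2 ← row2 − (-2)·row0  ⇒  L[2][0]=-2, U row2=(0, 6, -9)

U[1][1] = -2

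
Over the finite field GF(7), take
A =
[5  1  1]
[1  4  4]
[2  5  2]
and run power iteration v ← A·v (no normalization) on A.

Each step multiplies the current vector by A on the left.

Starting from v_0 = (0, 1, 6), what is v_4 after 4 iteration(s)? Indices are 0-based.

v_4 = (3, 1, 2)

v_0 = (0, 1, 6).
v_1 = A·v_0 = (0, 0, 3).
v_2 = A·v_1 = (3, 5, 6).
v_3 = A·v_2 = (5, 5, 1).
v_4 = A·v_3 = (3, 1, 2).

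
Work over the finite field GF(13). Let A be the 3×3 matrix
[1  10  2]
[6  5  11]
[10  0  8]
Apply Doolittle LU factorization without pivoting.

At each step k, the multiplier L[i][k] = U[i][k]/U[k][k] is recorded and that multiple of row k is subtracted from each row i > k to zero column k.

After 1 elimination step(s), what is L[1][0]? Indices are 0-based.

k=0: U[0][0]=1
  eliminate (1,0): mult=6, new row 1: (0, 10, 12); set L[1][0]=6
  eliminate (2,0): mult=10, new row 2: (0, 4, 1); set L[2][0]=10

L[1][0] = 6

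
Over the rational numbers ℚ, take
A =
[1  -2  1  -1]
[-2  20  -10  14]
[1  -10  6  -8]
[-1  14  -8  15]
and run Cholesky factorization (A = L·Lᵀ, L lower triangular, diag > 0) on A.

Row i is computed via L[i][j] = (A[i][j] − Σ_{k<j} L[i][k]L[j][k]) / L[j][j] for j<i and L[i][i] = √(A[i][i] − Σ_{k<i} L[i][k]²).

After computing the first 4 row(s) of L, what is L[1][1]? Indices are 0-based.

L[1][1] = 4

Step 1: L[0][0] = √(1) = 1.
  L[1][0] = (-2) / L[0][0] = -2.
Step 2: L[1][1] = √(16) = 4.
  L[2][0] = (1) / L[0][0] = 1.
  L[2][1] = (-8) / L[1][1] = -2.
Step 3: L[2][2] = √(1) = 1.
  L[3][0] = (-1) / L[0][0] = -1.
  L[3][1] = (12) / L[1][1] = 3.
  L[3][2] = (-1) / L[2][2] = -1.
Step 4: L[3][3] = √(4) = 2.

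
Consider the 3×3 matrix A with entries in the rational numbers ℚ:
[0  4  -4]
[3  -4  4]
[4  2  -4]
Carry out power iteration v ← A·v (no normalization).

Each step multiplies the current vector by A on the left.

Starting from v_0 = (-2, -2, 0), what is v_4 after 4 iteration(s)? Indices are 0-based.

v_4 = (2336, -3536, -400)

v_0 = (-2, -2, 0).
v_1 = A·v_0 = (-8, 2, -12).
v_2 = A·v_1 = (56, -80, 20).
v_3 = A·v_2 = (-400, 568, -16).
v_4 = A·v_3 = (2336, -3536, -400).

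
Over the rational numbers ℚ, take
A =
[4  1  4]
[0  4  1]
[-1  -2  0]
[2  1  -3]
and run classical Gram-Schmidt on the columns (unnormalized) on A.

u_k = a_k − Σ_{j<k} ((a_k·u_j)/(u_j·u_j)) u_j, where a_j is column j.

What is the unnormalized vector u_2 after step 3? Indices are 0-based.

u_2 = (847/398, 149/199, 115/199, -1579/398)

Step 1: u_0 = a_0 = (4, 0, -1, 2).
Step 2: u_1 = a_1 − (8/21)·u_0 = (-11/21, 4, -34/21, 5/21).
Step 3: u_2 = a_2 − (10/21)·u_0 − (25/398)·u_1 = (847/398, 149/199, 115/199, -1579/398).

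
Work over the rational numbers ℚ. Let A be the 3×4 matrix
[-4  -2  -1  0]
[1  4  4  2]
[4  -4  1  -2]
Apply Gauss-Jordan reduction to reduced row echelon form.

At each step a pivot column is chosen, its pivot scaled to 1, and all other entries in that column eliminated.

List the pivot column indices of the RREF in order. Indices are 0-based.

pivot columns: 0, 1, 2

step 1: normalize row 0 (÷-4) = (1, 1/2, 1/4, 0)
  row 1: subtract 1×row0 = (0, 7/2, 15/4, 2)
  row 2: subtract 4×row0 = (0, -6, 0, -2)
step 2: normalize row 1 (÷7/2) = (0, 1, 15/14, 4/7)
  row 0: subtract 1/2×row1 = (1, 0, -2/7, -2/7)
  row 2: subtract -6×row1 = (0, 0, 45/7, 10/7)
step 3: normalize row 2 (÷45/7) = (0, 0, 1, 2/9)
  row 0: subtract -2/7×row2 = (1, 0, 0, -2/9)
  row 1: subtract 15/14×row2 = (0, 1, 0, 1/3)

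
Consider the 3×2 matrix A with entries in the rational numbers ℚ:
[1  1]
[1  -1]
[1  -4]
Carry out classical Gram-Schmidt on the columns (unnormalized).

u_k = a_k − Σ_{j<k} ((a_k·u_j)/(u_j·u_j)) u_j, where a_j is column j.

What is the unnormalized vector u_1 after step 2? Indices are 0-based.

u_1 = (7/3, 1/3, -8/3)

Step 1: u_0 = a_0 = (1, 1, 1).
Step 2: u_1 = a_1 − (-4/3)·u_0 = (7/3, 1/3, -8/3).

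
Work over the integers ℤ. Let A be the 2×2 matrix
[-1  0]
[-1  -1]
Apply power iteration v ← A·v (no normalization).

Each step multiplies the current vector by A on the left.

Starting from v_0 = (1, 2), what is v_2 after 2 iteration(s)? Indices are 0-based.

v_0 = (1, 2).
v_1 = A·v_0 = (-1, -3).
v_2 = A·v_1 = (1, 4).

v_2 = (1, 4)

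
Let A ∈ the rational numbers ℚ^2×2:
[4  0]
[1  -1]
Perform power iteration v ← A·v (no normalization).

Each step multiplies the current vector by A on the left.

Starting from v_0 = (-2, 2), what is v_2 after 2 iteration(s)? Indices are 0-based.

v_2 = (-32, -4)

v_0 = (-2, 2).
v_1 = A·v_0 = (-8, -4).
v_2 = A·v_1 = (-32, -4).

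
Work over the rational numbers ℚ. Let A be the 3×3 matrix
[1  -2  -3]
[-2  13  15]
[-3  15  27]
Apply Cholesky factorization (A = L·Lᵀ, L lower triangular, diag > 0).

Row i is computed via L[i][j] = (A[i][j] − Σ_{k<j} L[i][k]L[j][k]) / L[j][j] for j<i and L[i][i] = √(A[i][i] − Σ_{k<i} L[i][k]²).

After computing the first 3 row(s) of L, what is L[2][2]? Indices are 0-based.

Step 1: L[0][0] = √(1) = 1.
  L[1][0] = (-2) / L[0][0] = -2.
Step 2: L[1][1] = √(9) = 3.
  L[2][0] = (-3) / L[0][0] = -3.
  L[2][1] = (9) / L[1][1] = 3.
Step 3: L[2][2] = √(9) = 3.

L[2][2] = 3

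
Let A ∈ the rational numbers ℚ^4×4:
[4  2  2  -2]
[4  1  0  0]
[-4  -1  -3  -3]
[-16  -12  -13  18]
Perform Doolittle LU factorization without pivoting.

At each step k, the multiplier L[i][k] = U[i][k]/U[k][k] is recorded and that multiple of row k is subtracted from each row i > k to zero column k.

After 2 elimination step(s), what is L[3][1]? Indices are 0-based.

L[3][1] = 4

[col 0] pivot 4
  R1 -= 1*R0 → (0, -1, -2, 2)  (L[1][0] := 1)
  R2 -= -1*R0 → (0, 1, -1, -5)  (L[2][0] := -1)
  R3 -= -4*R0 → (0, -4, -5, 10)  (L[3][0] := -4)
[col 1] pivot -1
  R2 -= -1*R1 → (0, 0, -3, -3)  (L[2][1] := -1)
  R3 -= 4*R1 → (0, 0, 3, 2)  (L[3][1] := 4)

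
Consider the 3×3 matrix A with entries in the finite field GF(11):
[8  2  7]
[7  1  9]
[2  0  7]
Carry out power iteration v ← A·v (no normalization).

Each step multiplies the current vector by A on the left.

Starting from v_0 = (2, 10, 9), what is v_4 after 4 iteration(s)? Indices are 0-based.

v_0 = (2, 10, 9).
v_1 = A·v_0 = (0, 6, 1).
v_2 = A·v_1 = (8, 4, 7).
v_3 = A·v_2 = (0, 2, 10).
v_4 = A·v_3 = (8, 4, 4).

v_4 = (8, 4, 4)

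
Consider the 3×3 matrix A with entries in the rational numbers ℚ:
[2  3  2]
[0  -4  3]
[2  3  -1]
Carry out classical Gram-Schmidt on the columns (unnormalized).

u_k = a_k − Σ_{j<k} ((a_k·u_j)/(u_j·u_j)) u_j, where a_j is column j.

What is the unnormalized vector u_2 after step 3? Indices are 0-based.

u_2 = (3/2, 0, -3/2)

Step 1: u_0 = a_0 = (2, 0, 2).
Step 2: u_1 = a_1 − (3/2)·u_0 = (0, -4, 0).
Step 3: u_2 = a_2 − (1/4)·u_0 − (-3/4)·u_1 = (3/2, 0, -3/2).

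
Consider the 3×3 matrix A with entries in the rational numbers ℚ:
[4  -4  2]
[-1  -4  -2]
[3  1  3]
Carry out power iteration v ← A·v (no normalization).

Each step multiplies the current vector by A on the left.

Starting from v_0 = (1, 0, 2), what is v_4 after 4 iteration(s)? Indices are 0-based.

v_0 = (1, 0, 2).
v_1 = A·v_0 = (8, -5, 9).
v_2 = A·v_1 = (70, -6, 46).
v_3 = A·v_2 = (396, -138, 342).
v_4 = A·v_3 = (2820, -528, 2076).

v_4 = (2820, -528, 2076)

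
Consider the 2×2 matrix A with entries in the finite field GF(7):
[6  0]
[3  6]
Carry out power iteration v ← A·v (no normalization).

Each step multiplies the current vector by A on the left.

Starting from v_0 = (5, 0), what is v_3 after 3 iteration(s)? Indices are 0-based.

v_0 = (5, 0).
v_1 = A·v_0 = (2, 1).
v_2 = A·v_1 = (5, 5).
v_3 = A·v_2 = (2, 3).

v_3 = (2, 3)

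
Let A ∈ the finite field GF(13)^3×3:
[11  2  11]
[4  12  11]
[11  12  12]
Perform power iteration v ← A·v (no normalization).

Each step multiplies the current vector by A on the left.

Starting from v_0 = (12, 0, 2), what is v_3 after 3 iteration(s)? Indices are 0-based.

v_3 = (0, 6, 12)

v_0 = (12, 0, 2).
v_1 = A·v_0 = (11, 5, 0).
v_2 = A·v_1 = (1, 0, 12).
v_3 = A·v_2 = (0, 6, 12).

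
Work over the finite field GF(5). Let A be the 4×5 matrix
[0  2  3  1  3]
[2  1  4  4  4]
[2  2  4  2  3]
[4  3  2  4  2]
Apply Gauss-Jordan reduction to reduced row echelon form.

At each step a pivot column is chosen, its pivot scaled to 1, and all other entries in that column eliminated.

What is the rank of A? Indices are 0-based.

step 1: exchange rows 0,1
step 1: normalize row 0 (÷2) = (1, 3, 2, 2, 2)
  row 2: subtract 2×row0 = (0, 1, 0, 3, 4)
  row 3: subtract 4×row0 = (0, 1, 4, 1, 4)
step 2: normalize row 1 (÷2) = (0, 1, 4, 3, 4)
  row 0: subtract 3×row1 = (1, 0, 0, 3, 0)
  row 2: subtract 1×row1 = (0, 0, 1, 0, 0)
  row 3: subtract 1×row1 = (0, 0, 0, 3, 0)
step 3: normalize row 2 (÷1) = (0, 0, 1, 0, 0)
  row 1: subtract 4×row2 = (0, 1, 0, 3, 4)
step 4: normalize row 3 (÷3) = (0, 0, 0, 1, 0)
  row 0: subtract 3×row3 = (1, 0, 0, 0, 0)
  row 1: subtract 3×row3 = (0, 1, 0, 0, 4)

rank = 4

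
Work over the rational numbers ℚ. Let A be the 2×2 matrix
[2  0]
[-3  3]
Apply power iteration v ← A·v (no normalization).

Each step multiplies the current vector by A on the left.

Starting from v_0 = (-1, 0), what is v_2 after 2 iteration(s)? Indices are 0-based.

v_2 = (-4, 15)

v_0 = (-1, 0).
v_1 = A·v_0 = (-2, 3).
v_2 = A·v_1 = (-4, 15).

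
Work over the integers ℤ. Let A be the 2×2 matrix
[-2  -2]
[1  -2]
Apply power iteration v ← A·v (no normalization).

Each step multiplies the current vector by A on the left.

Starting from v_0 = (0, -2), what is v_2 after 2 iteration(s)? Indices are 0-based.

v_2 = (-16, -4)

v_0 = (0, -2).
v_1 = A·v_0 = (4, 4).
v_2 = A·v_1 = (-16, -4).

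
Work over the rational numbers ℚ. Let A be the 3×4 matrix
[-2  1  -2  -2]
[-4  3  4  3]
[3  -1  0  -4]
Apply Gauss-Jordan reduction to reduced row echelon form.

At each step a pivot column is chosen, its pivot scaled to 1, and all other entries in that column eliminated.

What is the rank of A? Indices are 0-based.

step 1: normalize row 0 (÷-2) = (1, -1/2, 1, 1)
  row 1: subtract -4×row0 = (0, 1, 8, 7)
  row 2: subtract 3×row0 = (0, 1/2, -3, -7)
step 2: normalize row 1 (÷1) = (0, 1, 8, 7)
  row 0: subtract -1/2×row1 = (1, 0, 5, 9/2)
  row 2: subtract 1/2×row1 = (0, 0, -7, -21/2)
step 3: normalize row 2 (÷-7) = (0, 0, 1, 3/2)
  row 0: subtract 5×row2 = (1, 0, 0, -3)
  row 1: subtract 8×row2 = (0, 1, 0, -5)

rank = 3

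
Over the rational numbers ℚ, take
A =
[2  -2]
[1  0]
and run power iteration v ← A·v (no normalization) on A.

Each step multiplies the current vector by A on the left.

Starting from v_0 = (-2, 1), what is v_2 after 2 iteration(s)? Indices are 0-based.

v_0 = (-2, 1).
v_1 = A·v_0 = (-6, -2).
v_2 = A·v_1 = (-8, -6).

v_2 = (-8, -6)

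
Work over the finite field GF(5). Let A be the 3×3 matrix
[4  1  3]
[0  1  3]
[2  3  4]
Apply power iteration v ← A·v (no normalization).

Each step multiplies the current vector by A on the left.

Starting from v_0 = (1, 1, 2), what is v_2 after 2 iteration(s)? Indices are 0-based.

v_0 = (1, 1, 2).
v_1 = A·v_0 = (1, 2, 3).
v_2 = A·v_1 = (0, 1, 0).

v_2 = (0, 1, 0)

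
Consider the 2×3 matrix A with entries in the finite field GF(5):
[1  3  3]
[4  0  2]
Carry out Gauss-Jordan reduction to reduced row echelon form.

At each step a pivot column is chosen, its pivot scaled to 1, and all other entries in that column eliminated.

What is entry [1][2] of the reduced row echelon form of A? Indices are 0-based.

pivot(0,0)=1: scale R0 → (1, 3, 3)
  clear (1,0): R1 −= (4)R0 → (0, 3, 0)
pivot(1,1)=3: scale R1 → (0, 1, 0)
  clear (0,1): R0 −= (3)R1 → (1, 0, 3)

M[1][2] = 0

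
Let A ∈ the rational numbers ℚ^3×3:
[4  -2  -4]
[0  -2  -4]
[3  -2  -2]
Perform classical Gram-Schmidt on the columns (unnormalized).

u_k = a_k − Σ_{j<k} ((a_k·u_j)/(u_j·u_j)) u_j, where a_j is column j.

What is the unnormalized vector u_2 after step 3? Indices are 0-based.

Step 1: u_0 = a_0 = (4, 0, 3).
Step 2: u_1 = a_1 − (-14/25)·u_0 = (6/25, -2, -8/25).
Step 3: u_2 = a_2 − (-22/25)·u_0 − (24/13)·u_1 = (-12/13, -4/13, 16/13).

u_2 = (-12/13, -4/13, 16/13)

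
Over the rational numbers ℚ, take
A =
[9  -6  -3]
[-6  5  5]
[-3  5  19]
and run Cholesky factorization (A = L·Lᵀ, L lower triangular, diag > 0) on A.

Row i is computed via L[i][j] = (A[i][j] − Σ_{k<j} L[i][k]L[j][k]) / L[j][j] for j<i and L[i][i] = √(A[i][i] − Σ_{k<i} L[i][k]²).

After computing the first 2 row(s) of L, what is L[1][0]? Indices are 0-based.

Step 1: L[0][0] = √(9) = 3.
  L[1][0] = (-6) / L[0][0] = -2.
Step 2: L[1][1] = √(1) = 1.

L[1][0] = -2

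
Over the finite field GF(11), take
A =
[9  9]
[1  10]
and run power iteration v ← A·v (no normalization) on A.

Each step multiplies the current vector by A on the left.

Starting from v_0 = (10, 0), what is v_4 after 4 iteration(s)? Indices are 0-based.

v_0 = (10, 0).
v_1 = A·v_0 = (2, 10).
v_2 = A·v_1 = (9, 3).
v_3 = A·v_2 = (9, 6).
v_4 = A·v_3 = (3, 3).

v_4 = (3, 3)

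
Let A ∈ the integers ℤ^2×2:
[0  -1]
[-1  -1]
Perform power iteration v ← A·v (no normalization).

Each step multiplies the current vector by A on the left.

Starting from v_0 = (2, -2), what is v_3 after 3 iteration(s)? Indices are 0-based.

v_3 = (2, 2)

v_0 = (2, -2).
v_1 = A·v_0 = (2, 0).
v_2 = A·v_1 = (0, -2).
v_3 = A·v_2 = (2, 2).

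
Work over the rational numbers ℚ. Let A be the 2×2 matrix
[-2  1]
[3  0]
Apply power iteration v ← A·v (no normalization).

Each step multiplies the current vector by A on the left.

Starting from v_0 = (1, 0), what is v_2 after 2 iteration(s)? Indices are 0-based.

v_0 = (1, 0).
v_1 = A·v_0 = (-2, 3).
v_2 = A·v_1 = (7, -6).

v_2 = (7, -6)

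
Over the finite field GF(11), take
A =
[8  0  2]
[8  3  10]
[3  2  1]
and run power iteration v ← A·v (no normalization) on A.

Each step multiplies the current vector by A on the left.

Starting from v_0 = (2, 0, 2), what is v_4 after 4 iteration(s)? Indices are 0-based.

v_4 = (7, 2, 8)

v_0 = (2, 0, 2).
v_1 = A·v_0 = (9, 3, 8).
v_2 = A·v_1 = (0, 7, 8).
v_3 = A·v_2 = (5, 2, 0).
v_4 = A·v_3 = (7, 2, 8).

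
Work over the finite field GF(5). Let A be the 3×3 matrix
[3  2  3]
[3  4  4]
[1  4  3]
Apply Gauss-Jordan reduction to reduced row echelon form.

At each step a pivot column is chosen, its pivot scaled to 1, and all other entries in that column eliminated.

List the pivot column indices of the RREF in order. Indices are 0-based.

[1] R0 /= 3  ⇒  (1, 4, 1)
     R1 -= 3·R0  ⇒  (0, 2, 1)
     R2 -= 1·R0  ⇒  (0, 0, 2)
[2] R1 /= 2  ⇒  (0, 1, 3)
     R0 -= 4·R1  ⇒  (1, 0, 4)
[3] R2 /= 2  ⇒  (0, 0, 1)
     R0 -= 4·R2  ⇒  (1, 0, 0)
     R1 -= 3·R2  ⇒  (0, 1, 0)

pivot columns: 0, 1, 2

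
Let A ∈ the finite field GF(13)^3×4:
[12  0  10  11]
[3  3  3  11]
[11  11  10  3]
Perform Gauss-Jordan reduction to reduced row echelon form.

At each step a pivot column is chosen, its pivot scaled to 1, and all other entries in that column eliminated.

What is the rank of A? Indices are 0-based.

rank = 3

pivot(0,0)=12: scale R0 → (1, 0, 3, 2)
  clear (1,0): R1 −= (3)R0 → (0, 3, 7, 5)
  clear (2,0): R2 −= (11)R0 → (0, 11, 3, 7)
pivot(1,1)=3: scale R1 → (0, 1, 11, 6)
  clear (2,1): R2 −= (11)R1 → (0, 0, 12, 6)
pivot(2,2)=12: scale R2 → (0, 0, 1, 7)
  clear (0,2): R0 −= (3)R2 → (1, 0, 0, 7)
  clear (1,2): R1 −= (11)R2 → (0, 1, 0, 7)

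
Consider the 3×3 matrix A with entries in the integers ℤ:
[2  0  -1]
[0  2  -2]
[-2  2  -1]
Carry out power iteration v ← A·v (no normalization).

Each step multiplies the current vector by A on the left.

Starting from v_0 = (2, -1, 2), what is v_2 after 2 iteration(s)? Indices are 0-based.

v_0 = (2, -1, 2).
v_1 = A·v_0 = (2, -6, -8).
v_2 = A·v_1 = (12, 4, -8).

v_2 = (12, 4, -8)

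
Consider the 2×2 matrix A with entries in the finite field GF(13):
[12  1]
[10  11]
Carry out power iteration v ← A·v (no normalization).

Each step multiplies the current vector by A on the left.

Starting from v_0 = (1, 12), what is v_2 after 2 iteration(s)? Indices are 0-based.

v_0 = (1, 12).
v_1 = A·v_0 = (11, 12).
v_2 = A·v_1 = (1, 8).

v_2 = (1, 8)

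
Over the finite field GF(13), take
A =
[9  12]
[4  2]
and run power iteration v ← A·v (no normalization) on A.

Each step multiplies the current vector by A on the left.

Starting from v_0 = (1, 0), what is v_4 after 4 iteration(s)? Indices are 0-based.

v_4 = (11, 8)

v_0 = (1, 0).
v_1 = A·v_0 = (9, 4).
v_2 = A·v_1 = (12, 5).
v_3 = A·v_2 = (12, 6).
v_4 = A·v_3 = (11, 8).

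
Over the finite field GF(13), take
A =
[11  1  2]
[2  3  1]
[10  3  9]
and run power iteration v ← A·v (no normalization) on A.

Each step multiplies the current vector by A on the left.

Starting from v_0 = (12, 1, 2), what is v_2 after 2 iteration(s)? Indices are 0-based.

v_0 = (12, 1, 2).
v_1 = A·v_0 = (7, 3, 11).
v_2 = A·v_1 = (11, 8, 9).

v_2 = (11, 8, 9)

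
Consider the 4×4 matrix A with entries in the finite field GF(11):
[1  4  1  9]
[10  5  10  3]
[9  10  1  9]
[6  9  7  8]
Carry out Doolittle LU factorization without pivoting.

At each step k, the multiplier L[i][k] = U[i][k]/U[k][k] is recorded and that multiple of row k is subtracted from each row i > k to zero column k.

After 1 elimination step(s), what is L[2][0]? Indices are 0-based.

k=0: U[0][0]=1
  eliminate (1,0): mult=10, new row 1: (0, 9, 0, 1); set L[1][0]=10
  eliminate (2,0): mult=9, new row 2: (0, 7, 3, 5); set L[2][0]=9
  eliminate (3,0): mult=6, new row 3: (0, 7, 1, 9); set L[3][0]=6

L[2][0] = 9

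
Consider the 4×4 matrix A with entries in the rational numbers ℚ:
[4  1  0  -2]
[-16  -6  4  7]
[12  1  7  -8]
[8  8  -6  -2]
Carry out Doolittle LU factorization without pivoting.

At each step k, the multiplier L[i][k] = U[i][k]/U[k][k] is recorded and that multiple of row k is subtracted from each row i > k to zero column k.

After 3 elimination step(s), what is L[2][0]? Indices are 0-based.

L[2][0] = 3

k=0: U[0][0]=4
  eliminate (1,0): mult=-4, new row 1: (0, -2, 4, -1); set L[1][0]=-4
  eliminate (2,0): mult=3, new row 2: (0, -2, 7, -2); set L[2][0]=3
  eliminate (3,0): mult=2, new row 3: (0, 6, -6, 2); set L[3][0]=2
k=1: U[1][1]=-2
  eliminate (2,1): mult=1, new row 2: (0, 0, 3, -1); set L[2][1]=1
  eliminate (3,1): mult=-3, new row 3: (0, 0, 6, -1); set L[3][1]=-3
k=2: U[2][2]=3
  eliminate (3,2): mult=2, new row 3: (0, 0, 0, 1); set L[3][2]=2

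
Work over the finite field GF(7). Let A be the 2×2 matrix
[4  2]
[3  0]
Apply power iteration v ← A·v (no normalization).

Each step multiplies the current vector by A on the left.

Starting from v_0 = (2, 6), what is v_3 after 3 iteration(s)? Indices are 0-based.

v_0 = (2, 6).
v_1 = A·v_0 = (6, 6).
v_2 = A·v_1 = (1, 4).
v_3 = A·v_2 = (5, 3).

v_3 = (5, 3)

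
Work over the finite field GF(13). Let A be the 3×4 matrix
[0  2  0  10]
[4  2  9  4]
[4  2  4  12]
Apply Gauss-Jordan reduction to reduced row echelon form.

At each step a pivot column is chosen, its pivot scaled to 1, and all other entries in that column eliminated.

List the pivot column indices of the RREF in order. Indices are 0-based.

[1] R0 <-> R1
[1] R0 /= 4  ⇒  (1, 7, 12, 1)
     R2 -= 4·R0  ⇒  (0, 0, 8, 8)
[2] R1 /= 2  ⇒  (0, 1, 0, 5)
     R0 -= 7·R1  ⇒  (1, 0, 12, 5)
[3] R2 /= 8  ⇒  (0, 0, 1, 1)
     R0 -= 12·R2  ⇒  (1, 0, 0, 6)

pivot columns: 0, 1, 2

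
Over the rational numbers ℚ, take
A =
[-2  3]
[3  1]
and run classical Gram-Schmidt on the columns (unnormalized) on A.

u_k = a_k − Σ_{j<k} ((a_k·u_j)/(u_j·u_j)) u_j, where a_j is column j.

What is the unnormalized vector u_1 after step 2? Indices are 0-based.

u_1 = (33/13, 22/13)

Step 1: u_0 = a_0 = (-2, 3).
Step 2: u_1 = a_1 − (-3/13)·u_0 = (33/13, 22/13).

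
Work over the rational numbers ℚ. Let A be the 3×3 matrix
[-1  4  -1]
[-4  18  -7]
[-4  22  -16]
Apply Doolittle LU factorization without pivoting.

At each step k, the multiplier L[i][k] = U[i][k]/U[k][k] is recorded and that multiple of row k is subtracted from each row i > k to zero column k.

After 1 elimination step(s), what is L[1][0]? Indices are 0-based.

L[1][0] = 4

Step 1: pivot at (0,0) is -1.
  row1 ← row1 − (4)·row0  ⇒  L[1][0]=4, U row1=(0, 2, -3)
  row2 ← row2 − (4)·row0  ⇒  L[2][0]=4, U row2=(0, 6, -12)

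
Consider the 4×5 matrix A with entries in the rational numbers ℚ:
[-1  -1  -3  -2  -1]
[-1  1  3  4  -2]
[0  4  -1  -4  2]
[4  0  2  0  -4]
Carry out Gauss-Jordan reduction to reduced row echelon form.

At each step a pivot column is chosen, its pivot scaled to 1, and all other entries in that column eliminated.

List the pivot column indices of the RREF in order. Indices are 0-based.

pivot columns: 0, 1, 2, 3

step 1: normalize row 0 (÷-1) = (1, 1, 3, 2, 1)
  row 1: subtract -1×row0 = (0, 2, 6, 6, -1)
  row 3: subtract 4×row0 = (0, -4, -10, -8, -8)
step 2: normalize row 1 (÷2) = (0, 1, 3, 3, -1/2)
  row 0: subtract 1×row1 = (1, 0, 0, -1, 3/2)
  row 2: subtract 4×row1 = (0, 0, -13, -16, 4)
  row 3: subtract -4×row1 = (0, 0, 2, 4, -10)
step 3: normalize row 2 (÷-13) = (0, 0, 1, 16/13, -4/13)
  row 1: subtract 3×row2 = (0, 1, 0, -9/13, 11/26)
  row 3: subtract 2×row2 = (0, 0, 0, 20/13, -122/13)
step 4: normalize row 3 (÷20/13) = (0, 0, 0, 1, -61/10)
  row 0: subtract -1×row3 = (1, 0, 0, 0, -23/5)
  row 1: subtract -9/13×row3 = (0, 1, 0, 0, -19/5)
  row 2: subtract 16/13×row3 = (0, 0, 1, 0, 36/5)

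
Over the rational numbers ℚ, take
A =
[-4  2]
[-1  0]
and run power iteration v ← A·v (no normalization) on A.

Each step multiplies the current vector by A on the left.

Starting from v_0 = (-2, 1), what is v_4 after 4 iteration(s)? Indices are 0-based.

v_4 = (-424, -124)

v_0 = (-2, 1).
v_1 = A·v_0 = (10, 2).
v_2 = A·v_1 = (-36, -10).
v_3 = A·v_2 = (124, 36).
v_4 = A·v_3 = (-424, -124).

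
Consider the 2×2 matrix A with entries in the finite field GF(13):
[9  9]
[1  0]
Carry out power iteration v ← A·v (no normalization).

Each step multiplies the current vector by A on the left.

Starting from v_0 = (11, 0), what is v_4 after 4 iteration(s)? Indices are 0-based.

v_0 = (11, 0).
v_1 = A·v_0 = (8, 11).
v_2 = A·v_1 = (2, 8).
v_3 = A·v_2 = (12, 2).
v_4 = A·v_3 = (9, 12).

v_4 = (9, 12)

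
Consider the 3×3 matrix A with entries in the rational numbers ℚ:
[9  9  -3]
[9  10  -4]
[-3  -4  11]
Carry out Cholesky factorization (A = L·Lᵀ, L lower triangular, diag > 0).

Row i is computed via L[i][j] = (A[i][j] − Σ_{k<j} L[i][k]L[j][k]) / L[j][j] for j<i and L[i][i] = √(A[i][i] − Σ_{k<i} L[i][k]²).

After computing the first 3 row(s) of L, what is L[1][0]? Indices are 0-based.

Step 1: L[0][0] = √(9) = 3.
  L[1][0] = (9) / L[0][0] = 3.
Step 2: L[1][1] = √(1) = 1.
  L[2][0] = (-3) / L[0][0] = -1.
  L[2][1] = (-1) / L[1][1] = -1.
Step 3: L[2][2] = √(9) = 3.

L[1][0] = 3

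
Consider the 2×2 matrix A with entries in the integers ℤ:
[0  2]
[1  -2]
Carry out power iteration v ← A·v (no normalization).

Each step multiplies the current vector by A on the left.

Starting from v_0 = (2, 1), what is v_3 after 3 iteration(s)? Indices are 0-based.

v_0 = (2, 1).
v_1 = A·v_0 = (2, 0).
v_2 = A·v_1 = (0, 2).
v_3 = A·v_2 = (4, -4).

v_3 = (4, -4)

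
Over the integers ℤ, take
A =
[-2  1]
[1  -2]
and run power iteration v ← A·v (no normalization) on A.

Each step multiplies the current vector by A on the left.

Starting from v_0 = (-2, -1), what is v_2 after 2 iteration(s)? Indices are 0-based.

v_2 = (-6, 3)

v_0 = (-2, -1).
v_1 = A·v_0 = (3, 0).
v_2 = A·v_1 = (-6, 3).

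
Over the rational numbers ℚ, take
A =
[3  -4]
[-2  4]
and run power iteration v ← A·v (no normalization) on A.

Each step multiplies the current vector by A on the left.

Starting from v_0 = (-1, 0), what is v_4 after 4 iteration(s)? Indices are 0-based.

v_4 = (-681, 574)

v_0 = (-1, 0).
v_1 = A·v_0 = (-3, 2).
v_2 = A·v_1 = (-17, 14).
v_3 = A·v_2 = (-107, 90).
v_4 = A·v_3 = (-681, 574).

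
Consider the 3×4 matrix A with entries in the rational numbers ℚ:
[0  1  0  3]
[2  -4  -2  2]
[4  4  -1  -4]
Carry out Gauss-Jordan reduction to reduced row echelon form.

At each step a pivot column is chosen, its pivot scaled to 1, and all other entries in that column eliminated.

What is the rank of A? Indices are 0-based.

[1] R0 <-> R1
[1] R0 /= 2  ⇒  (1, -2, -1, 1)
     R2 -= 4·R0  ⇒  (0, 12, 3, -8)
[2] R1 /= 1  ⇒  (0, 1, 0, 3)
     R0 -= -2·R1  ⇒  (1, 0, -1, 7)
     R2 -= 12·R1  ⇒  (0, 0, 3, -44)
[3] R2 /= 3  ⇒  (0, 0, 1, -44/3)
     R0 -= -1·R2  ⇒  (1, 0, 0, -23/3)

rank = 3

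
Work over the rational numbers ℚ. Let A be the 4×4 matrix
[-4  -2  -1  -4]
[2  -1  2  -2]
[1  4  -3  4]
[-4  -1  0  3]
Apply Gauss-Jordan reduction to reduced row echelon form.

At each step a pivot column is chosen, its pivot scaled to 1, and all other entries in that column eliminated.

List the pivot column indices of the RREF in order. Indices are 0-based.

step 1: normalize row 0 (÷-4) = (1, 1/2, 1/4, 1)
  row 1: subtract 2×row0 = (0, -2, 3/2, -4)
  row 2: subtract 1×row0 = (0, 7/2, -13/4, 3)
  row 3: subtract -4×row0 = (0, 1, 1, 7)
step 2: normalize row 1 (÷-2) = (0, 1, -3/4, 2)
  row 0: subtract 1/2×row1 = (1, 0, 5/8, 0)
  row 2: subtract 7/2×row1 = (0, 0, -5/8, -4)
  row 3: subtract 1×row1 = (0, 0, 7/4, 5)
step 3: normalize row 2 (÷-5/8) = (0, 0, 1, 32/5)
  row 0: subtract 5/8×row2 = (1, 0, 0, -4)
  row 1: subtract -3/4×row2 = (0, 1, 0, 34/5)
  row 3: subtract 7/4×row2 = (0, 0, 0, -31/5)
step 4: normalize row 3 (÷-31/5) = (0, 0, 0, 1)
  row 0: subtract -4×row3 = (1, 0, 0, 0)
  row 1: subtract 34/5×row3 = (0, 1, 0, 0)
  row 2: subtract 32/5×row3 = (0, 0, 1, 0)

pivot columns: 0, 1, 2, 3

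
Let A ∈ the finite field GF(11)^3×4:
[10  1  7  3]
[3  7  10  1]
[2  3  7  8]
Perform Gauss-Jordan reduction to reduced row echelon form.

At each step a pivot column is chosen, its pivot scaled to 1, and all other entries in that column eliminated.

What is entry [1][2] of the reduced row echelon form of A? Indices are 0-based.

step 1: normalize row 0 (÷10) = (1, 10, 4, 8)
  row 1: subtract 3×row0 = (0, 10, 9, 10)
  row 2: subtract 2×row0 = (0, 5, 10, 3)
step 2: normalize row 1 (÷10) = (0, 1, 2, 1)
  row 0: subtract 10×row1 = (1, 0, 6, 9)
  row 2: subtract 5×row1 = (0, 0, 0, 9)
skip col 2 (zero from row 2)
step 3: normalize row 2 (÷9) = (0, 0, 0, 1)
  row 0: subtract 9×row2 = (1, 0, 6, 0)
  row 1: subtract 1×row2 = (0, 1, 2, 0)

M[1][2] = 2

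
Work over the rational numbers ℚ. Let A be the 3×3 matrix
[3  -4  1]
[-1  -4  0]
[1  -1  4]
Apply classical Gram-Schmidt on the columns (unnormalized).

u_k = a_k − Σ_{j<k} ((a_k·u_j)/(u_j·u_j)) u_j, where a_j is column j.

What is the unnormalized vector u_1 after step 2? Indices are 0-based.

Step 1: u_0 = a_0 = (3, -1, 1).
Step 2: u_1 = a_1 − (-9/11)·u_0 = (-17/11, -53/11, -2/11).

u_1 = (-17/11, -53/11, -2/11)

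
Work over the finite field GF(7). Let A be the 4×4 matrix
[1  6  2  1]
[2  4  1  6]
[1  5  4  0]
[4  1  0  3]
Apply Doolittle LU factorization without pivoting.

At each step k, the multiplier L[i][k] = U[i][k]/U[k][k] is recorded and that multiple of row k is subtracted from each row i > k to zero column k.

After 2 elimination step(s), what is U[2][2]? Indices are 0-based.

U[2][2] = 5

[col 0] pivot 1
  R1 -= 2*R0 → (0, 6, 4, 4)  (L[1][0] := 2)
  R2 -= 1*R0 → (0, 6, 2, 6)  (L[2][0] := 1)
  R3 -= 4*R0 → (0, 5, 6, 6)  (L[3][0] := 4)
[col 1] pivot 6
  R2 -= 1*R1 → (0, 0, 5, 2)  (L[2][1] := 1)
  R3 -= 2*R1 → (0, 0, 5, 5)  (L[3][1] := 2)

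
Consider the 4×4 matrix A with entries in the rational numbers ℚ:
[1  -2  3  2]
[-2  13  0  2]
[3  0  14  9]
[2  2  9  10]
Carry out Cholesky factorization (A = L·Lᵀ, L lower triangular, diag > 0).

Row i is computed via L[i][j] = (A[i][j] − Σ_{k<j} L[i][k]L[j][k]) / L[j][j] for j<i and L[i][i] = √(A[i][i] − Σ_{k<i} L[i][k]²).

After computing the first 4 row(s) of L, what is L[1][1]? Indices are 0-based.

L[1][1] = 3

Step 1: L[0][0] = √(1) = 1.
  L[1][0] = (-2) / L[0][0] = -2.
Step 2: L[1][1] = √(9) = 3.
  L[2][0] = (3) / L[0][0] = 3.
  L[2][1] = (6) / L[1][1] = 2.
Step 3: L[2][2] = √(1) = 1.
  L[3][0] = (2) / L[0][0] = 2.
  L[3][1] = (6) / L[1][1] = 2.
  L[3][2] = (-1) / L[2][2] = -1.
Step 4: L[3][3] = √(1) = 1.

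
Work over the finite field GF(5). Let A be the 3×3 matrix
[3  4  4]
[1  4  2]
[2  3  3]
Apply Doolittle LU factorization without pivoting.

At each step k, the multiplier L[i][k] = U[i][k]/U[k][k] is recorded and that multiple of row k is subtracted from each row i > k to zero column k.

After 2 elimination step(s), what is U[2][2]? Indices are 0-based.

U[2][2] = 4

Step 1: pivot at (0,0) is 3.
  row1 ← row1 − (2)·row0  ⇒  L[1][0]=2, U row1=(0, 1, 4)
  row2 ← row2 − (4)·row0  ⇒  L[2][0]=4, U row2=(0, 2, 2)
Step 2: pivot at (1,1) is 1.
  row2 ← row2 − (2)·row1  ⇒  L[2][1]=2, U row2=(0, 0, 4)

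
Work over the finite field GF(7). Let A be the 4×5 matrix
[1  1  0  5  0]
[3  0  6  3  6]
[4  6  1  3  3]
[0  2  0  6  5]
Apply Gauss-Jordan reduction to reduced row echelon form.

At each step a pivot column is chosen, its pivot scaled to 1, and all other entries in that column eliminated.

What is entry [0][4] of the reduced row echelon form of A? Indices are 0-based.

pivot(0,0)=1: scale R0 → (1, 1, 0, 5, 0)
  clear (1,0): R1 −= (3)R0 → (0, 4, 6, 2, 6)
  clear (2,0): R2 −= (4)R0 → (0, 2, 1, 4, 3)
pivot(1,1)=4: scale R1 → (0, 1, 5, 4, 5)
  clear (0,1): R0 −= (1)R1 → (1, 0, 2, 1, 2)
  clear (2,1): R2 −= (2)R1 → (0, 0, 5, 3, 0)
  clear (3,1): R3 −= (2)R1 → (0, 0, 4, 5, 2)
pivot(2,2)=5: scale R2 → (0, 0, 1, 2, 0)
  clear (0,2): R0 −= (2)R2 → (1, 0, 0, 4, 2)
  clear (1,2): R1 −= (5)R2 → (0, 1, 0, 1, 5)
  clear (3,2): R3 −= (4)R2 → (0, 0, 0, 4, 2)
pivot(3,3)=4: scale R3 → (0, 0, 0, 1, 4)
  clear (0,3): R0 −= (4)R3 → (1, 0, 0, 0, 0)
  clear (1,3): R1 −= (1)R3 → (0, 1, 0, 0, 1)
  clear (2,3): R2 −= (2)R3 → (0, 0, 1, 0, 6)

M[0][4] = 0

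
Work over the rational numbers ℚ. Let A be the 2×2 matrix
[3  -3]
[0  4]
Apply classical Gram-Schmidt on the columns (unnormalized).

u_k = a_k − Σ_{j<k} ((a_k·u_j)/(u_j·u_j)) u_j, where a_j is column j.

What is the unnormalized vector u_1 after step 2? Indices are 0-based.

Step 1: u_0 = a_0 = (3, 0).
Step 2: u_1 = a_1 − (-1)·u_0 = (0, 4).

u_1 = (0, 4)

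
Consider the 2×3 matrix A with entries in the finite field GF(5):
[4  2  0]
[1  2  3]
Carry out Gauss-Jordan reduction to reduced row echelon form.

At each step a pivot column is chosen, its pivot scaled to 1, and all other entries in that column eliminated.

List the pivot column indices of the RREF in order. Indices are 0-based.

pivot columns: 0, 1

[1] R0 /= 4  ⇒  (1, 3, 0)
     R1 -= 1·R0  ⇒  (0, 4, 3)
[2] R1 /= 4  ⇒  (0, 1, 2)
     R0 -= 3·R1  ⇒  (1, 0, 4)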